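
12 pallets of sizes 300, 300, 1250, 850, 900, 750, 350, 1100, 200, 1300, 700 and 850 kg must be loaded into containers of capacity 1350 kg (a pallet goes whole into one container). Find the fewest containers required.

Total = 1300 + 1250 + 1100 + 900 + 850 + 850 + 750 + 700 + 350 + 300 + 300 + 200 = 8850 kg.
Lower bound: ⌈8850/1350⌉ = 7 containers.
Also, 8 pallets each exceed 675 kg, and no two of those can share a container, so at least 8 containers are needed.
A packing using 8 containers:
  container 1: 1300 = 1300
  container 2: 1250 = 1250
  container 3: 1100 + 200 = 1300
  container 4: 900 + 350 = 1250
  container 5: 850 + 300 = 1150
  container 6: 850 + 300 = 1150
  container 7: 750 = 750
  container 8: 700 = 700
This matches the lower bound, so 8 is optimal.

8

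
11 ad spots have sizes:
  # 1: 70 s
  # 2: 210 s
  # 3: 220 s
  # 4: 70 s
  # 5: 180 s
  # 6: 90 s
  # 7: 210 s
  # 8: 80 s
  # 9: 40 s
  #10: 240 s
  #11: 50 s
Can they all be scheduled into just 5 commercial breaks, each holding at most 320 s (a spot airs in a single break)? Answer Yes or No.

Yes

A valid assignment using 5 commercial breaks:
  break 1: 240 + 80 = 320
  break 2: 220 + 90 = 310
  break 3: 210 + 70 + 40 = 320
  break 4: 210 + 70 = 280
  break 5: 180 + 50 = 230
Every load is within 320 s, so 5 commercial breaks suffice.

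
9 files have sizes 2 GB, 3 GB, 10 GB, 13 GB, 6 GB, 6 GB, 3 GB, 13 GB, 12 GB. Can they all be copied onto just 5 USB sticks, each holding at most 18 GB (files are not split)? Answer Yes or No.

Yes

A valid assignment using 4 USB sticks:
  USB stick 1: 13 + 3 + 2 = 18
  USB stick 2: 13 + 3 = 16
  USB stick 3: 12 + 6 = 18
  USB stick 4: 10 + 6 = 16
That uses only 4 ≤ 5, so 5 USB sticks are enough.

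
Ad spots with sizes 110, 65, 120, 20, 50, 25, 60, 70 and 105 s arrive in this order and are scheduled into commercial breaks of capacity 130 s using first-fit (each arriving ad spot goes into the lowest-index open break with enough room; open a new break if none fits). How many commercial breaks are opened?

6

  110 → break 1 (new)  [load 110/130]
  65 → break 2 (new)  [load 65/130]
  120 → break 3 (new)  [load 120/130]
  20 → break 1  [load 130/130]
  50 → break 2  [load 115/130]
  25 → break 4 (new)  [load 25/130]
  60 → break 4  [load 85/130]
  70 → break 5 (new)  [load 70/130]
  105 → break 6 (new)  [load 105/130]
6 commercial breaks opened.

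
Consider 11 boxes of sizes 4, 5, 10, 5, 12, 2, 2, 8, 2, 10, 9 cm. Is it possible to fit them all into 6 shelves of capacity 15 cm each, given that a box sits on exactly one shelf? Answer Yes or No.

A valid assignment using 5 shelves:
  shelf 1: 12 + 2 = 14
  shelf 2: 10 + 5 = 15
  shelf 3: 10 + 5 = 15
  shelf 4: 9 + 4 + 2 = 15
  shelf 5: 8 + 2 = 10
That uses only 5 ≤ 6, so 6 shelves are enough.

Yes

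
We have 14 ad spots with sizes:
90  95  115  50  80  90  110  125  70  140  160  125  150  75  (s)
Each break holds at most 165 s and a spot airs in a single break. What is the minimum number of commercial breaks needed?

11

Total = 160 + 150 + 140 + 125 + 125 + 115 + 110 + 95 + 90 + 90 + 80 + 75 + 70 + 50 = 1475 s.
Lower bound: ⌈1475/165⌉ = 9 commercial breaks.
Also, 10 ad spots each exceed 165/2 s, and no two of those can share a break, so at least 10 commercial breaks are needed.
A packing using 11 commercial breaks:
  break 1: 160 = 160
  break 2: 150 = 150
  break 3: 140 = 140
  break 4: 125 = 125
  break 5: 125 = 125
  break 6: 115 + 50 = 165
  break 7: 110 = 110
  break 8: 95 + 70 = 165
  break 9: 90 + 75 = 165
  break 10: 90 = 90
  break 11: 80 = 80
No arrangement into 10 commercial breaks stays within capacity, so 11 is optimal.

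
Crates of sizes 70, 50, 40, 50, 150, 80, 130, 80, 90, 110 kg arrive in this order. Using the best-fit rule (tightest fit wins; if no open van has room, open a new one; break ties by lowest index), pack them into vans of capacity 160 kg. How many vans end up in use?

  70 → van 1 (new)  [load 70/160]
  50 → van 1  [load 120/160]
  40 → van 1  [load 160/160]
  50 → van 2 (new)  [load 50/160]
  150 → van 3 (new)  [load 150/160]
  80 → van 2  [load 130/160]
  130 → van 4 (new)  [load 130/160]
  80 → van 5 (new)  [load 80/160]
  90 → van 6 (new)  [load 90/160]
  110 → van 7 (new)  [load 110/160]
7 vans opened.

7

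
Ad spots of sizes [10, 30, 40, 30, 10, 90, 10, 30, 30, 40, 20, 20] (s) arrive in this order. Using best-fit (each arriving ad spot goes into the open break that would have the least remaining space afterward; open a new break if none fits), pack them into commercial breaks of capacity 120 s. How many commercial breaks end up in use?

3

  10 → break 1 (new)  [load 10/120]
  30 → break 1  [load 40/120]
  40 → break 1  [load 80/120]
  30 → break 1  [load 110/120]
  10 → break 1  [load 120/120]
  90 → break 2 (new)  [load 90/120]
  10 → break 2  [load 100/120]
  30 → break 3 (new)  [load 30/120]
  30 → break 3  [load 60/120]
  40 → break 3  [load 100/120]
  20 → break 2  [load 120/120]
  20 → break 3  [load 120/120]
3 commercial breaks opened.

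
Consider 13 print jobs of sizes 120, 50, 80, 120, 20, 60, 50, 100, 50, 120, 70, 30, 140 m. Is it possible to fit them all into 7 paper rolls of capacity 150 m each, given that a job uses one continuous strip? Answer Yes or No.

Total = 1010 m; ⌈1010/150⌉ = 7.
The bound of 7 does not rule out 7, but exhaustive search shows no assignment into 7 paper rolls of capacity 150 m exists — the minimum is 8.

No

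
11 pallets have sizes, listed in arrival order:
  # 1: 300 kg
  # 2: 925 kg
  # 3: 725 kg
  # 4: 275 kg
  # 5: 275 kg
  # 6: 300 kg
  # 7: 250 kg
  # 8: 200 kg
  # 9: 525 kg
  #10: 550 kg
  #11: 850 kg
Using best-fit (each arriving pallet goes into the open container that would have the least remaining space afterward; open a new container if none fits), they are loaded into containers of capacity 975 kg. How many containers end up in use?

7

  300 → container 1 (new)  [load 300/975]
  925 → container 2 (new)  [load 925/975]
  725 → container 3 (new)  [load 725/975]
  275 → container 1  [load 575/975]
  275 → container 1  [load 850/975]
  300 → container 4 (new)  [load 300/975]
  250 → container 3  [load 975/975]
  200 → container 4  [load 500/975]
  525 → container 5 (new)  [load 525/975]
  550 → container 6 (new)  [load 550/975]
  850 → container 7 (new)  [load 850/975]
7 containers opened.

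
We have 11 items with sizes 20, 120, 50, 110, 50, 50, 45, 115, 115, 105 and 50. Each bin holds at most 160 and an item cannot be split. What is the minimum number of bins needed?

Total = 120 + 115 + 115 + 110 + 105 + 50 + 50 + 50 + 50 + 45 + 20 = 830.
Lower bound: ⌈830/160⌉ = 6 bins.
A packing using 6 bins:
  bin 1: 120 + 20 = 140
  bin 2: 115 + 45 = 160
  bin 3: 115 = 115
  bin 4: 110 + 50 = 160
  bin 5: 105 + 50 = 155
  bin 6: 50 + 50 = 100
This matches the lower bound, so 6 is optimal.

6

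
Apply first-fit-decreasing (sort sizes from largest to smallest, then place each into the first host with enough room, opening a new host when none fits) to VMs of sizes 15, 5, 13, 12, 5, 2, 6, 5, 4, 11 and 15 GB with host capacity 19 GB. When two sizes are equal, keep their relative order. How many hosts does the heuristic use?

Sorted descending: 15, 15, 13, 12, 11, 6, 5, 5, 5, 4, 2.
  15 → host 1 (new)  [load 15/19]
  15 → host 2 (new)  [load 15/19]
  13 → host 3 (new)  [load 13/19]
  12 → host 4 (new)  [load 12/19]
  11 → host 5 (new)  [load 11/19]
  6 → host 3  [load 19/19]
  5 → host 4  [load 17/19]
  5 → host 5  [load 16/19]
  5 → host 6 (new)  [load 5/19]
  4 → host 1  [load 19/19]
  2 → host 2  [load 17/19]
6 hosts opened.

6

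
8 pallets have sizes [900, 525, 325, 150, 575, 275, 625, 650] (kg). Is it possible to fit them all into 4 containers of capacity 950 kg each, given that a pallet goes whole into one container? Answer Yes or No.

No

Total = 4025 kg; ⌈4025/950⌉ = 5.
At least 5 containers are required, but only 4 are allowed.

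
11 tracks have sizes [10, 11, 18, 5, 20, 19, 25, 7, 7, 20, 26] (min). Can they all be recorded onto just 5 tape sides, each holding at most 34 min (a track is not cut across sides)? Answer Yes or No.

Total = 168 min; ⌈168/34⌉ = 5.
6 tracks each exceed half the capacity and cannot share a side, forcing at least 6 tape sides.
At least 6 tape sides are required, but only 5 are allowed.

No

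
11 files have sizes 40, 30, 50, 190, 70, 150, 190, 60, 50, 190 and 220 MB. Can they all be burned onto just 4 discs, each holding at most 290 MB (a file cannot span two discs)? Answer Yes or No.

No

Total = 1240 MB; ⌈1240/290⌉ = 5.
At least 5 discs are required, but only 4 are allowed.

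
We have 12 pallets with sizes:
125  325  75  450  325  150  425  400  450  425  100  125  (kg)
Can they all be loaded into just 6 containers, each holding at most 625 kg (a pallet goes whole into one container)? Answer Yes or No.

No

Total = 3375 kg; ⌈3375/625⌉ = 6.
7 pallets each exceed half the capacity and cannot share a container, forcing at least 7 containers.
At least 7 containers are required, but only 6 are allowed.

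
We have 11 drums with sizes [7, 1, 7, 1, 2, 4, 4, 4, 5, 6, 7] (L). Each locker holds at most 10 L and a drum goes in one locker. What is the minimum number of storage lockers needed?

Total = 7 + 7 + 7 + 6 + 5 + 4 + 4 + 4 + 2 + 1 + 1 = 48 L.
Lower bound: ⌈48/10⌉ = 5 storage lockers.
A packing using 6 storage lockers:
  locker 1: 7 + 2 + 1 = 10
  locker 2: 7 + 1 = 8
  locker 3: 7 = 7
  locker 4: 6 + 4 = 10
  locker 5: 5 + 4 = 9
  locker 6: 4 = 4
No arrangement into 5 storage lockers stays within capacity, so 6 is optimal.

6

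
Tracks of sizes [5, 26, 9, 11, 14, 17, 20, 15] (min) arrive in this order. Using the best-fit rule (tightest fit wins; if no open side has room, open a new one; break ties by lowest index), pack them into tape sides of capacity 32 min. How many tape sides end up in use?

5

  5 → side 1 (new)  [load 5/32]
  26 → side 1  [load 31/32]
  9 → side 2 (new)  [load 9/32]
  11 → side 2  [load 20/32]
  14 → side 3 (new)  [load 14/32]
  17 → side 3  [load 31/32]
  20 → side 4 (new)  [load 20/32]
  15 → side 5 (new)  [load 15/32]
5 tape sides opened.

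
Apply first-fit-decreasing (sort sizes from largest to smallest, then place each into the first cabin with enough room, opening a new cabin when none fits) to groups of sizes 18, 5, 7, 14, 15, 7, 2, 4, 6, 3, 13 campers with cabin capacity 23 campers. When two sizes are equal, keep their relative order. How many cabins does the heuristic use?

5

Sorted descending: 18, 15, 14, 13, 7, 7, 6, 5, 4, 3, 2.
  18 → cabin 1 (new)  [load 18/23]
  15 → cabin 2 (new)  [load 15/23]
  14 → cabin 3 (new)  [load 14/23]
  13 → cabin 4 (new)  [load 13/23]
  7 → cabin 2  [load 22/23]
  7 → cabin 3  [load 21/23]
  6 → cabin 4  [load 19/23]
  5 → cabin 1  [load 23/23]
  4 → cabin 4  [load 23/23]
  3 → cabin 5 (new)  [load 3/23]
  2 → cabin 3  [load 23/23]
5 cabins opened.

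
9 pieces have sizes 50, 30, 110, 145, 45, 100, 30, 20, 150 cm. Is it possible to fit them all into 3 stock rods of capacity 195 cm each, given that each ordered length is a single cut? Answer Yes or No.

No

Total = 680 cm; ⌈680/195⌉ = 4.
At least 4 stock rods are required, but only 3 are allowed.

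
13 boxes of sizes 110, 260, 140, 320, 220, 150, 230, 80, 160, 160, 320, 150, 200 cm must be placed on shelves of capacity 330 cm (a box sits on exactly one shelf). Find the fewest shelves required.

Total = 320 + 320 + 260 + 230 + 220 + 200 + 160 + 160 + 150 + 150 + 140 + 110 + 80 = 2500 cm.
Lower bound: ⌈2500/330⌉ = 8 shelves.
A packing using 9 shelves:
  shelf 1: 320 = 320
  shelf 2: 320 = 320
  shelf 3: 260 = 260
  shelf 4: 230 + 80 = 310
  shelf 5: 220 + 110 = 330
  shelf 6: 200 = 200
  shelf 7: 160 + 160 = 320
  shelf 8: 150 + 150 = 300
  shelf 9: 140 = 140
No arrangement into 8 shelves stays within capacity, so 9 is optimal.

9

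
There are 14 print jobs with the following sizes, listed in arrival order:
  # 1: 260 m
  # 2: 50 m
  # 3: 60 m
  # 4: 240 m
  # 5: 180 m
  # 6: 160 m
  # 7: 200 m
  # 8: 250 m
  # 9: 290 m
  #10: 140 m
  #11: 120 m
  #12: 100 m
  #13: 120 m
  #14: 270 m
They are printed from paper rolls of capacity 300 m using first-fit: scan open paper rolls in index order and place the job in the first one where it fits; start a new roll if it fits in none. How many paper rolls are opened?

  260 → roll 1 (new)  [load 260/300]
  50 → roll 2 (new)  [load 50/300]
  60 → roll 2  [load 110/300]
  240 → roll 3 (new)  [load 240/300]
  180 → roll 2  [load 290/300]
  160 → roll 4 (new)  [load 160/300]
  200 → roll 5 (new)  [load 200/300]
  250 → roll 6 (new)  [load 250/300]
  290 → roll 7 (new)  [load 290/300]
  140 → roll 4  [load 300/300]
  120 → roll 8 (new)  [load 120/300]
  100 → roll 5  [load 300/300]
  120 → roll 8  [load 240/300]
  270 → roll 9 (new)  [load 270/300]
9 paper rolls opened.

9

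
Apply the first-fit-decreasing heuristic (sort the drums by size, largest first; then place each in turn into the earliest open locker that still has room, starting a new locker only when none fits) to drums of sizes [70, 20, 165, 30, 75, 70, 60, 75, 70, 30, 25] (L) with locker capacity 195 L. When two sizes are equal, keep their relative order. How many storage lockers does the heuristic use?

4

Sorted descending: 165, 75, 75, 70, 70, 70, 60, 30, 30, 25, 20.
  165 → locker 1 (new)  [load 165/195]
  75 → locker 2 (new)  [load 75/195]
  75 → locker 2  [load 150/195]
  70 → locker 3 (new)  [load 70/195]
  70 → locker 3  [load 140/195]
  70 → locker 4 (new)  [load 70/195]
  60 → locker 4  [load 130/195]
  30 → locker 1  [load 195/195]
  30 → locker 2  [load 180/195]
  25 → locker 3  [load 165/195]
  20 → locker 3  [load 185/195]
4 storage lockers opened.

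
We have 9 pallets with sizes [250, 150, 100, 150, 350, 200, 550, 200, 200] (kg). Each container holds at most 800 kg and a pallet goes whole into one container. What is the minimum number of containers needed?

3

Total = 550 + 350 + 250 + 200 + 200 + 200 + 150 + 150 + 100 = 2150 kg.
Lower bound: ⌈2150/800⌉ = 3 containers.
A packing using 3 containers:
  container 1: 550 + 250 = 800
  container 2: 350 + 200 + 200 = 750
  container 3: 200 + 150 + 150 + 100 = 600
This matches the lower bound, so 3 is optimal.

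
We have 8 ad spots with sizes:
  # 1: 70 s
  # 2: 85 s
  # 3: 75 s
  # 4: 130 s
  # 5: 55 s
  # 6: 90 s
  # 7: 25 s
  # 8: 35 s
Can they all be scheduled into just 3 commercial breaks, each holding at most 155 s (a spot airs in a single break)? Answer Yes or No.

Total = 565 s; ⌈565/155⌉ = 4.
At least 4 commercial breaks are required, but only 3 are allowed.

No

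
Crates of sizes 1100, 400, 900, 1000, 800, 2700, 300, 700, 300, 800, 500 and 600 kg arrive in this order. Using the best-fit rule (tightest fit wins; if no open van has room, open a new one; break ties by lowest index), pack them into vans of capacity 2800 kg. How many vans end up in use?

  1100 → van 1 (new)  [load 1100/2800]
  400 → van 1  [load 1500/2800]
  900 → van 1  [load 2400/2800]
  1000 → van 2 (new)  [load 1000/2800]
  800 → van 2  [load 1800/2800]
  2700 → van 3 (new)  [load 2700/2800]
  300 → van 1  [load 2700/2800]
  700 → van 2  [load 2500/2800]
  300 → van 2  [load 2800/2800]
  800 → van 4 (new)  [load 800/2800]
  500 → van 4  [load 1300/2800]
  600 → van 4  [load 1900/2800]
4 vans opened.

4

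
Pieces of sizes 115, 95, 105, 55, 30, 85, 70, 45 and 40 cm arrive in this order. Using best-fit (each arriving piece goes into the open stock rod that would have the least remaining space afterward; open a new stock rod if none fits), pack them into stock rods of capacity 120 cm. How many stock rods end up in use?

  115 → stock rod 1 (new)  [load 115/120]
  95 → stock rod 2 (new)  [load 95/120]
  105 → stock rod 3 (new)  [load 105/120]
  55 → stock rod 4 (new)  [load 55/120]
  30 → stock rod 4  [load 85/120]
  85 → stock rod 5 (new)  [load 85/120]
  70 → stock rod 6 (new)  [load 70/120]
  45 → stock rod 6  [load 115/120]
  40 → stock rod 7 (new)  [load 40/120]
7 stock rods opened.

7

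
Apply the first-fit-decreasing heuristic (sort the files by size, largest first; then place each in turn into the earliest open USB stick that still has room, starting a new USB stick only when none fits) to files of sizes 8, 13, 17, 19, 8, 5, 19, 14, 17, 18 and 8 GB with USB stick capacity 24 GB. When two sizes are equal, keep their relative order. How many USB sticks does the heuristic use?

8

Sorted descending: 19, 19, 18, 17, 17, 14, 13, 8, 8, 8, 5.
  19 → USB stick 1 (new)  [load 19/24]
  19 → USB stick 2 (new)  [load 19/24]
  18 → USB stick 3 (new)  [load 18/24]
  17 → USB stick 4 (new)  [load 17/24]
  17 → USB stick 5 (new)  [load 17/24]
  14 → USB stick 6 (new)  [load 14/24]
  13 → USB stick 7 (new)  [load 13/24]
  8 → USB stick 6  [load 22/24]
  8 → USB stick 7  [load 21/24]
  8 → USB stick 8 (new)  [load 8/24]
  5 → USB stick 1  [load 24/24]
8 USB sticks opened.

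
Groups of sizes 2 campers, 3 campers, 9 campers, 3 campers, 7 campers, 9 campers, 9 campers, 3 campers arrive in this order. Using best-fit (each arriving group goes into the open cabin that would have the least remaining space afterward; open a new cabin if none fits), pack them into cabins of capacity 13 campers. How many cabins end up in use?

  2 → cabin 1 (new)  [load 2/13]
  3 → cabin 1  [load 5/13]
  9 → cabin 2 (new)  [load 9/13]
  3 → cabin 2  [load 12/13]
  7 → cabin 1  [load 12/13]
  9 → cabin 3 (new)  [load 9/13]
  9 → cabin 4 (new)  [load 9/13]
  3 → cabin 3  [load 12/13]
4 cabins opened.

4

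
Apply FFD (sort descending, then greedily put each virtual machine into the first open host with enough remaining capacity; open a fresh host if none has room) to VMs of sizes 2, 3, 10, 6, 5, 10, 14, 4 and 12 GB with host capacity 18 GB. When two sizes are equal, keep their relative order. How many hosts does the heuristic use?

Sorted descending: 14, 12, 10, 10, 6, 5, 4, 3, 2.
  14 → host 1 (new)  [load 14/18]
  12 → host 2 (new)  [load 12/18]
  10 → host 3 (new)  [load 10/18]
  10 → host 4 (new)  [load 10/18]
  6 → host 2  [load 18/18]
  5 → host 3  [load 15/18]
  4 → host 1  [load 18/18]
  3 → host 3  [load 18/18]
  2 → host 4  [load 12/18]
4 hosts opened.

4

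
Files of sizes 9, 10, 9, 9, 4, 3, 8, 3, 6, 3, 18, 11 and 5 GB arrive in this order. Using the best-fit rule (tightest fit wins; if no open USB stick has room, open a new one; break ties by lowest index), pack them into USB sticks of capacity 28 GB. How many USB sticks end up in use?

  9 → USB stick 1 (new)  [load 9/28]
  10 → USB stick 1  [load 19/28]
  9 → USB stick 1  [load 28/28]
  9 → USB stick 2 (new)  [load 9/28]
  4 → USB stick 2  [load 13/28]
  3 → USB stick 2  [load 16/28]
  8 → USB stick 2  [load 24/28]
  3 → USB stick 2  [load 27/28]
  6 → USB stick 3 (new)  [load 6/28]
  3 → USB stick 3  [load 9/28]
  18 → USB stick 3  [load 27/28]
  11 → USB stick 4 (new)  [load 11/28]
  5 → USB stick 4  [load 16/28]
4 USB sticks opened.

4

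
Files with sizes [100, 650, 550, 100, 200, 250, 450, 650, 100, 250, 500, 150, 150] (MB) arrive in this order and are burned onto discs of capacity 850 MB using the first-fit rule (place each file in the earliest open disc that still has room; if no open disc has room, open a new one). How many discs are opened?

  100 → disc 1 (new)  [load 100/850]
  650 → disc 1  [load 750/850]
  550 → disc 2 (new)  [load 550/850]
  100 → disc 1  [load 850/850]
  200 → disc 2  [load 750/850]
  250 → disc 3 (new)  [load 250/850]
  450 → disc 3  [load 700/850]
  650 → disc 4 (new)  [load 650/850]
  100 → disc 2  [load 850/850]
  250 → disc 5 (new)  [load 250/850]
  500 → disc 5  [load 750/850]
  150 → disc 3  [load 850/850]
  150 → disc 4  [load 800/850]
5 discs opened.

5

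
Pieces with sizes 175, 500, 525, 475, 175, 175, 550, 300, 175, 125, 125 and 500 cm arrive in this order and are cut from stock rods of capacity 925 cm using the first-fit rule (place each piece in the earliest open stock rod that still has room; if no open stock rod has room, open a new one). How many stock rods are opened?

5

  175 → stock rod 1 (new)  [load 175/925]
  500 → stock rod 1  [load 675/925]
  525 → stock rod 2 (new)  [load 525/925]
  475 → stock rod 3 (new)  [load 475/925]
  175 → stock rod 1  [load 850/925]
  175 → stock rod 2  [load 700/925]
  550 → stock rod 4 (new)  [load 550/925]
  300 → stock rod 3  [load 775/925]
  175 → stock rod 2  [load 875/925]
  125 → stock rod 3  [load 900/925]
  125 → stock rod 4  [load 675/925]
  500 → stock rod 5 (new)  [load 500/925]
5 stock rods opened.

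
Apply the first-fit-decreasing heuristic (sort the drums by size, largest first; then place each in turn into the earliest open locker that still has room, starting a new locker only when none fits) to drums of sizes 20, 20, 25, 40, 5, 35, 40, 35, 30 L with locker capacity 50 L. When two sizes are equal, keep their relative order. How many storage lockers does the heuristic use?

Sorted descending: 40, 40, 35, 35, 30, 25, 20, 20, 5.
  40 → locker 1 (new)  [load 40/50]
  40 → locker 2 (new)  [load 40/50]
  35 → locker 3 (new)  [load 35/50]
  35 → locker 4 (new)  [load 35/50]
  30 → locker 5 (new)  [load 30/50]
  25 → locker 6 (new)  [load 25/50]
  20 → locker 5  [load 50/50]
  20 → locker 6  [load 45/50]
  5 → locker 1  [load 45/50]
6 storage lockers opened.

6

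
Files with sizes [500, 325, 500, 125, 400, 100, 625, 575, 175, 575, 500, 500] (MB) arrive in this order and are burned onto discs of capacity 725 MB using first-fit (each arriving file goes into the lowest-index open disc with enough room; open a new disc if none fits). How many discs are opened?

  500 → disc 1 (new)  [load 500/725]
  325 → disc 2 (new)  [load 325/725]
  500 → disc 3 (new)  [load 500/725]
  125 → disc 1  [load 625/725]
  400 → disc 2  [load 725/725]
  100 → disc 1  [load 725/725]
  625 → disc 4 (new)  [load 625/725]
  575 → disc 5 (new)  [load 575/725]
  175 → disc 3  [load 675/725]
  575 → disc 6 (new)  [load 575/725]
  500 → disc 7 (new)  [load 500/725]
  500 → disc 8 (new)  [load 500/725]
8 discs opened.

8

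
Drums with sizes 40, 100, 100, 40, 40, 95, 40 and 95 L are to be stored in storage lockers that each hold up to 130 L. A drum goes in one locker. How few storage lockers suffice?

Total = 100 + 100 + 95 + 95 + 40 + 40 + 40 + 40 = 550 L.
Lower bound: ⌈550/130⌉ = 5 storage lockers.
A packing using 6 storage lockers:
  locker 1: 100 = 100
  locker 2: 100 = 100
  locker 3: 95 = 95
  locker 4: 95 = 95
  locker 5: 40 + 40 + 40 = 120
  locker 6: 40 = 40
No arrangement into 5 storage lockers stays within capacity, so 6 is optimal.

6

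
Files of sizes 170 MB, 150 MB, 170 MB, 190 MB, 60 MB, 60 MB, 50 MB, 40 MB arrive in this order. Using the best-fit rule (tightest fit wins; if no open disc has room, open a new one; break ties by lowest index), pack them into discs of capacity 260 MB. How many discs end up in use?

4

  170 → disc 1 (new)  [load 170/260]
  150 → disc 2 (new)  [load 150/260]
  170 → disc 3 (new)  [load 170/260]
  190 → disc 4 (new)  [load 190/260]
  60 → disc 4  [load 250/260]
  60 → disc 1  [load 230/260]
  50 → disc 3  [load 220/260]
  40 → disc 3  [load 260/260]
4 discs opened.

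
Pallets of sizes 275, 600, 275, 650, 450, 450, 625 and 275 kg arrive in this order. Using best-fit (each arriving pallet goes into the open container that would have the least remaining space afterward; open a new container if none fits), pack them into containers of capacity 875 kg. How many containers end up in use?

5

  275 → container 1 (new)  [load 275/875]
  600 → container 1  [load 875/875]
  275 → container 2 (new)  [load 275/875]
  650 → container 3 (new)  [load 650/875]
  450 → container 2  [load 725/875]
  450 → container 4 (new)  [load 450/875]
  625 → container 5 (new)  [load 625/875]
  275 → container 4  [load 725/875]
5 containers opened.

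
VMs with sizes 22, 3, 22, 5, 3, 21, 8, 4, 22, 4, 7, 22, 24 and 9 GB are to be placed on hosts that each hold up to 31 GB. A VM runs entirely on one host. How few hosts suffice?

Total = 24 + 22 + 22 + 22 + 22 + 21 + 9 + 8 + 7 + 5 + 4 + 4 + 3 + 3 = 176 GB.
Lower bound: ⌈176/31⌉ = 6 hosts.
A packing using 6 hosts:
  host 1: 24 + 7 = 31
  host 2: 22 + 9 = 31
  host 3: 22 + 8 = 30
  host 4: 22 + 5 + 4 = 31
  host 5: 22 + 4 + 3 = 29
  host 6: 21 + 3 = 24
This matches the lower bound, so 6 is optimal.

6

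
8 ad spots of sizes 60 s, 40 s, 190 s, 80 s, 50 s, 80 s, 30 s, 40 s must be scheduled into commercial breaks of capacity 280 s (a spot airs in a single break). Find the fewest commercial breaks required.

3

Total = 190 + 80 + 80 + 60 + 50 + 40 + 40 + 30 = 570 s.
Lower bound: ⌈570/280⌉ = 3 commercial breaks.
A packing using 3 commercial breaks:
  break 1: 190 + 80 = 270
  break 2: 80 + 60 + 50 + 40 + 40 = 270
  break 3: 30 = 30
This matches the lower bound, so 3 is optimal.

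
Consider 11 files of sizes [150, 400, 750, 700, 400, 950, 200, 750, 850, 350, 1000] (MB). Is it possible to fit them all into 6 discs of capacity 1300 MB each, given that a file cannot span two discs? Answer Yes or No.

Yes

A valid assignment using 6 discs:
  disc 1: 1000 + 200 = 1200
  disc 2: 950 + 350 = 1300
  disc 3: 850 + 400 = 1250
  disc 4: 750 + 400 + 150 = 1300
  disc 5: 750 = 750
  disc 6: 700 = 700
Every load is within 1300 MB, so 6 discs suffice.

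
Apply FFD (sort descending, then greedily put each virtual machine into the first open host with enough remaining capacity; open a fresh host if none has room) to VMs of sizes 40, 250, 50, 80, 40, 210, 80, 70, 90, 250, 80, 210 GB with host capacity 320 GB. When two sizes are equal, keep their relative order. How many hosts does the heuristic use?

Sorted descending: 250, 250, 210, 210, 90, 80, 80, 80, 70, 50, 40, 40.
  250 → host 1 (new)  [load 250/320]
  250 → host 2 (new)  [load 250/320]
  210 → host 3 (new)  [load 210/320]
  210 → host 4 (new)  [load 210/320]
  90 → host 3  [load 300/320]
  80 → host 4  [load 290/320]
  80 → host 5 (new)  [load 80/320]
  80 → host 5  [load 160/320]
  70 → host 1  [load 320/320]
  50 → host 2  [load 300/320]
  40 → host 5  [load 200/320]
  40 → host 5  [load 240/320]
5 hosts opened.

5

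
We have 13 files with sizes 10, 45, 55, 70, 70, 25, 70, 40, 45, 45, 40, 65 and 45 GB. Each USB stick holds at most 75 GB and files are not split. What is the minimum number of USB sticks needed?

Total = 70 + 70 + 70 + 65 + 55 + 45 + 45 + 45 + 45 + 40 + 40 + 25 + 10 = 625 GB.
Lower bound: ⌈625/75⌉ = 9 USB sticks.
Also, 11 files each exceed 75/2 GB, and no two of those can share a USB stick, so at least 11 USB sticks are needed.
A packing using 11 USB sticks:
  USB stick 1: 70 = 70
  USB stick 2: 70 = 70
  USB stick 3: 70 = 70
  USB stick 4: 65 + 10 = 75
  USB stick 5: 55 = 55
  USB stick 6: 45 + 25 = 70
  USB stick 7: 45 = 45
  USB stick 8: 45 = 45
  USB stick 9: 45 = 45
  USB stick 10: 40 = 40
  USB stick 11: 40 = 40
This matches the lower bound, so 11 is optimal.

11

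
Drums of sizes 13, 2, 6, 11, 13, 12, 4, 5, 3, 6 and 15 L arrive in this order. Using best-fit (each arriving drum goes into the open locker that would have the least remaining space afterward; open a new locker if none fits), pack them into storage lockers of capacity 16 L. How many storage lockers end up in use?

  13 → locker 1 (new)  [load 13/16]
  2 → locker 1  [load 15/16]
  6 → locker 2 (new)  [load 6/16]
  11 → locker 3 (new)  [load 11/16]
  13 → locker 4 (new)  [load 13/16]
  12 → locker 5 (new)  [load 12/16]
  4 → locker 5  [load 16/16]
  5 → locker 3  [load 16/16]
  3 → locker 4  [load 16/16]
  6 → locker 2  [load 12/16]
  15 → locker 6 (new)  [load 15/16]
6 storage lockers opened.

6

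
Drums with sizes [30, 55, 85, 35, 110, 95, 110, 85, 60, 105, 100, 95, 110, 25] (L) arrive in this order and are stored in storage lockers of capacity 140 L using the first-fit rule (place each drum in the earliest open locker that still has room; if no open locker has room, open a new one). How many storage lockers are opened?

11

  30 → locker 1 (new)  [load 30/140]
  55 → locker 1  [load 85/140]
  85 → locker 2 (new)  [load 85/140]
  35 → locker 1  [load 120/140]
  110 → locker 3 (new)  [load 110/140]
  95 → locker 4 (new)  [load 95/140]
  110 → locker 5 (new)  [load 110/140]
  85 → locker 6 (new)  [load 85/140]
  60 → locker 7 (new)  [load 60/140]
  105 → locker 8 (new)  [load 105/140]
  100 → locker 9 (new)  [load 100/140]
  95 → locker 10 (new)  [load 95/140]
  110 → locker 11 (new)  [load 110/140]
  25 → locker 2  [load 110/140]
11 storage lockers opened.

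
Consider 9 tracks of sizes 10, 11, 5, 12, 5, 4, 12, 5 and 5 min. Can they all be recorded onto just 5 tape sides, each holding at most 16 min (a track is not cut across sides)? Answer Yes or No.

A valid assignment using 5 tape sides:
  side 1: 12 + 4 = 16
  side 2: 12 = 12
  side 3: 11 + 5 = 16
  side 4: 10 + 5 = 15
  side 5: 5 + 5 = 10
Every load is within 16 min, so 5 tape sides suffice.

Yes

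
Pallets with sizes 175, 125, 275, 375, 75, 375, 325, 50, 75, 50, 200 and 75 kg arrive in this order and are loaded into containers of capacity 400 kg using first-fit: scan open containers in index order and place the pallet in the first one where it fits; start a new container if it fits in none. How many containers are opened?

  175 → container 1 (new)  [load 175/400]
  125 → container 1  [load 300/400]
  275 → container 2 (new)  [load 275/400]
  375 → container 3 (new)  [load 375/400]
  75 → container 1  [load 375/400]
  375 → container 4 (new)  [load 375/400]
  325 → container 5 (new)  [load 325/400]
  50 → container 2  [load 325/400]
  75 → container 2  [load 400/400]
  50 → container 5  [load 375/400]
  200 → container 6 (new)  [load 200/400]
  75 → container 6  [load 275/400]
6 containers opened.

6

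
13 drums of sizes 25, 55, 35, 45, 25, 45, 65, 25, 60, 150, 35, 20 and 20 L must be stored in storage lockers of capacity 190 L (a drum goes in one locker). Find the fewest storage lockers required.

4

Total = 150 + 65 + 60 + 55 + 45 + 45 + 35 + 35 + 25 + 25 + 25 + 20 + 20 = 605 L.
Lower bound: ⌈605/190⌉ = 4 storage lockers.
A packing using 4 storage lockers:
  locker 1: 150 + 35 = 185
  locker 2: 65 + 60 + 55 = 180
  locker 3: 45 + 45 + 35 + 25 + 25 = 175
  locker 4: 25 + 20 + 20 = 65
This matches the lower bound, so 4 is optimal.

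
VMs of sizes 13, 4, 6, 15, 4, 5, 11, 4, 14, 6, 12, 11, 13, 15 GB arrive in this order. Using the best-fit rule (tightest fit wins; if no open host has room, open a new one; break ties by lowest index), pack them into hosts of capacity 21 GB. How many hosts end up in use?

  13 → host 1 (new)  [load 13/21]
  4 → host 1  [load 17/21]
  6 → host 2 (new)  [load 6/21]
  15 → host 2  [load 21/21]
  4 → host 1  [load 21/21]
  5 → host 3 (new)  [load 5/21]
  11 → host 3  [load 16/21]
  4 → host 3  [load 20/21]
  14 → host 4 (new)  [load 14/21]
  6 → host 4  [load 20/21]
  12 → host 5 (new)  [load 12/21]
  11 → host 6 (new)  [load 11/21]
  13 → host 7 (new)  [load 13/21]
  15 → host 8 (new)  [load 15/21]
8 hosts opened.

8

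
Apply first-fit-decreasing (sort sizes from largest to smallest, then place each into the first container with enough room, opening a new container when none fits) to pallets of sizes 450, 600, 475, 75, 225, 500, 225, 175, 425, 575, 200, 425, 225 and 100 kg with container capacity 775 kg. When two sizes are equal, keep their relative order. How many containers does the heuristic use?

7

Sorted descending: 600, 575, 500, 475, 450, 425, 425, 225, 225, 225, 200, 175, 100, 75.
  600 → container 1 (new)  [load 600/775]
  575 → container 2 (new)  [load 575/775]
  500 → container 3 (new)  [load 500/775]
  475 → container 4 (new)  [load 475/775]
  450 → container 5 (new)  [load 450/775]
  425 → container 6 (new)  [load 425/775]
  425 → container 7 (new)  [load 425/775]
  225 → container 3  [load 725/775]
  225 → container 4  [load 700/775]
  225 → container 5  [load 675/775]
  200 → container 2  [load 775/775]
  175 → container 1  [load 775/775]
  100 → container 5  [load 775/775]
  75 → container 4  [load 775/775]
7 containers opened.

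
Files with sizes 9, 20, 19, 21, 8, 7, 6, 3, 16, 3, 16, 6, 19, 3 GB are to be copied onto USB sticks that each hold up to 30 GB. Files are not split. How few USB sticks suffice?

Total = 21 + 20 + 19 + 19 + 16 + 16 + 9 + 8 + 7 + 6 + 6 + 3 + 3 + 3 = 156 GB.
Lower bound: ⌈156/30⌉ = 6 USB sticks.
A packing using 6 USB sticks:
  USB stick 1: 21 + 9 = 30
  USB stick 2: 20 + 8 = 28
  USB stick 3: 19 + 7 + 3 = 29
  USB stick 4: 19 + 6 + 3 = 28
  USB stick 5: 16 + 6 + 3 = 25
  USB stick 6: 16 = 16
This matches the lower bound, so 6 is optimal.

6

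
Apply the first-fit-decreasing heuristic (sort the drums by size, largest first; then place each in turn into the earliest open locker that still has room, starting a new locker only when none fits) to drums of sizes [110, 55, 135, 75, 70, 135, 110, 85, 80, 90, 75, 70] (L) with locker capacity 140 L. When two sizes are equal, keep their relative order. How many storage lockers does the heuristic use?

10

Sorted descending: 135, 135, 110, 110, 90, 85, 80, 75, 75, 70, 70, 55.
  135 → locker 1 (new)  [load 135/140]
  135 → locker 2 (new)  [load 135/140]
  110 → locker 3 (new)  [load 110/140]
  110 → locker 4 (new)  [load 110/140]
  90 → locker 5 (new)  [load 90/140]
  85 → locker 6 (new)  [load 85/140]
  80 → locker 7 (new)  [load 80/140]
  75 → locker 8 (new)  [load 75/140]
  75 → locker 9 (new)  [load 75/140]
  70 → locker 10 (new)  [load 70/140]
  70 → locker 10  [load 140/140]
  55 → locker 6  [load 140/140]
10 storage lockers opened.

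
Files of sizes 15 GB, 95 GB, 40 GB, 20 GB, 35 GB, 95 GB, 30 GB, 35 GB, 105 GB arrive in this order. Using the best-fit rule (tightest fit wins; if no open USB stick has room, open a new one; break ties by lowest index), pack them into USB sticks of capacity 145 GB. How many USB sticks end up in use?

  15 → USB stick 1 (new)  [load 15/145]
  95 → USB stick 1  [load 110/145]
  40 → USB stick 2 (new)  [load 40/145]
  20 → USB stick 1  [load 130/145]
  35 → USB stick 2  [load 75/145]
  95 → USB stick 3 (new)  [load 95/145]
  30 → USB stick 3  [load 125/145]
  35 → USB stick 2  [load 110/145]
  105 → USB stick 4 (new)  [load 105/145]
4 USB sticks opened.

4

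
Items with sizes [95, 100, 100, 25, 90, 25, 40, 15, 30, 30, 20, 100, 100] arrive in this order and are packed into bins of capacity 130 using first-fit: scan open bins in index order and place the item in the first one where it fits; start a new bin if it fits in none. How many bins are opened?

7

  95 → bin 1 (new)  [load 95/130]
  100 → bin 2 (new)  [load 100/130]
  100 → bin 3 (new)  [load 100/130]
  25 → bin 1  [load 120/130]
  90 → bin 4 (new)  [load 90/130]
  25 → bin 2  [load 125/130]
  40 → bin 4  [load 130/130]
  15 → bin 3  [load 115/130]
  30 → bin 5 (new)  [load 30/130]
  30 → bin 5  [load 60/130]
  20 → bin 5  [load 80/130]
  100 → bin 6 (new)  [load 100/130]
  100 → bin 7 (new)  [load 100/130]
7 bins opened.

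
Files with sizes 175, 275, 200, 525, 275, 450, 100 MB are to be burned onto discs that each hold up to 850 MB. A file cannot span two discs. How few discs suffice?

Total = 525 + 450 + 275 + 275 + 200 + 175 + 100 = 2000 MB.
Lower bound: ⌈2000/850⌉ = 3 discs.
A packing using 3 discs:
  disc 1: 525 + 275 = 800
  disc 2: 450 + 275 + 100 = 825
  disc 3: 200 + 175 = 375
This matches the lower bound, so 3 is optimal.

3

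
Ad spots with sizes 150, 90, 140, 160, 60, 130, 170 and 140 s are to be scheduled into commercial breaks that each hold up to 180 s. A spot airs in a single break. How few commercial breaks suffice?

Total = 170 + 160 + 150 + 140 + 140 + 130 + 90 + 60 = 1040 s.
Lower bound: ⌈1040/180⌉ = 6 commercial breaks.
A packing using 7 commercial breaks:
  break 1: 170 = 170
  break 2: 160 = 160
  break 3: 150 = 150
  break 4: 140 = 140
  break 5: 140 = 140
  break 6: 130 = 130
  break 7: 90 + 60 = 150
No arrangement into 6 commercial breaks stays within capacity, so 7 is optimal.

7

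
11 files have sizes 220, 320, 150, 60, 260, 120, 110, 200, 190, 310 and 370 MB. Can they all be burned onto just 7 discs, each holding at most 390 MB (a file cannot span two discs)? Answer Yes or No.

Yes

A valid assignment using 7 discs:
  disc 1: 370 = 370
  disc 2: 320 + 60 = 380
  disc 3: 310 = 310
  disc 4: 260 + 120 = 380
  disc 5: 220 + 150 = 370
  disc 6: 200 + 190 = 390
  disc 7: 110 = 110
Every load is within 390 MB, so 7 discs suffice.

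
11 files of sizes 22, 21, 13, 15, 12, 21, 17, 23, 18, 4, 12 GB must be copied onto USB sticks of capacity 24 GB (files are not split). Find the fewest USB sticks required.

9

Total = 23 + 22 + 21 + 21 + 18 + 17 + 15 + 13 + 12 + 12 + 4 = 178 GB.
Lower bound: ⌈178/24⌉ = 8 USB sticks.
A packing using 9 USB sticks:
  USB stick 1: 23 = 23
  USB stick 2: 22 = 22
  USB stick 3: 21 = 21
  USB stick 4: 21 = 21
  USB stick 5: 18 + 4 = 22
  USB stick 6: 17 = 17
  USB stick 7: 15 = 15
  USB stick 8: 13 = 13
  USB stick 9: 12 + 12 = 24
No arrangement into 8 USB sticks stays within capacity, so 9 is optimal.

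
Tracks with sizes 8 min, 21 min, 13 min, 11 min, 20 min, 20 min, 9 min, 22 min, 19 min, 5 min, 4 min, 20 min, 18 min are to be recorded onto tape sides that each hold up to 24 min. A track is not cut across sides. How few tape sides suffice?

Total = 22 + 21 + 20 + 20 + 20 + 19 + 18 + 13 + 11 + 9 + 8 + 5 + 4 = 190 min.
Lower bound: ⌈190/24⌉ = 8 tape sides.
A packing using 9 tape sides:
  side 1: 22 = 22
  side 2: 21 = 21
  side 3: 20 + 4 = 24
  side 4: 20 = 20
  side 5: 20 = 20
  side 6: 19 + 5 = 24
  side 7: 18 = 18
  side 8: 13 + 11 = 24
  side 9: 9 + 8 = 17
No arrangement into 8 tape sides stays within capacity, so 9 is optimal.

9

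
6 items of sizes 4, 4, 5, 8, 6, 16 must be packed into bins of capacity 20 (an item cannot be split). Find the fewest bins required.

Total = 16 + 8 + 6 + 5 + 4 + 4 = 43.
Lower bound: ⌈43/20⌉ = 3 bins.
A packing using 3 bins:
  bin 1: 16 + 4 = 20
  bin 2: 8 + 6 + 5 = 19
  bin 3: 4 = 4
This matches the lower bound, so 3 is optimal.

3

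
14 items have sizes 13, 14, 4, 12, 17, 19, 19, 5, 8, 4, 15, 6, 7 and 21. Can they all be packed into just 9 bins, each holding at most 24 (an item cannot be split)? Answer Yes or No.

Yes

A valid assignment using 8 bins:
  bin 1: 21 = 21
  bin 2: 19 + 5 = 24
  bin 3: 19 + 4 = 23
  bin 4: 17 + 7 = 24
  bin 5: 15 + 8 = 23
  bin 6: 14 + 6 + 4 = 24
  bin 7: 13 = 13
  bin 8: 12 = 12
That uses only 8 ≤ 9, so 9 bins are enough.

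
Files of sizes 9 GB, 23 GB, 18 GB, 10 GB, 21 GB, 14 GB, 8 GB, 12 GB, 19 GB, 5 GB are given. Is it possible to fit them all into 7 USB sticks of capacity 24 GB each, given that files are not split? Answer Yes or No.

Yes

A valid assignment using 7 USB sticks:
  USB stick 1: 23 = 23
  USB stick 2: 21 = 21
  USB stick 3: 19 + 5 = 24
  USB stick 4: 18 = 18
  USB stick 5: 14 + 10 = 24
  USB stick 6: 12 + 9 = 21
  USB stick 7: 8 = 8
Every load is within 24 GB, so 7 USB sticks suffice.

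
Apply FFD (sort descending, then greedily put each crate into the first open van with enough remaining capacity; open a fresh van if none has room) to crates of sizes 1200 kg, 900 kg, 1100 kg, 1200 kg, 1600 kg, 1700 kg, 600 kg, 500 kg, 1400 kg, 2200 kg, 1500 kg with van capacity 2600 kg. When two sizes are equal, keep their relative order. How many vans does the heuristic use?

Sorted descending: 2200, 1700, 1600, 1500, 1400, 1200, 1200, 1100, 900, 600, 500.
  2200 → van 1 (new)  [load 2200/2600]
  1700 → van 2 (new)  [load 1700/2600]
  1600 → van 3 (new)  [load 1600/2600]
  1500 → van 4 (new)  [load 1500/2600]
  1400 → van 5 (new)  [load 1400/2600]
  1200 → van 5  [load 2600/2600]
  1200 → van 6 (new)  [load 1200/2600]
  1100 → van 4  [load 2600/2600]
  900 → van 2  [load 2600/2600]
  600 → van 3  [load 2200/2600]
  500 → van 6  [load 1700/2600]
6 vans opened.

6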